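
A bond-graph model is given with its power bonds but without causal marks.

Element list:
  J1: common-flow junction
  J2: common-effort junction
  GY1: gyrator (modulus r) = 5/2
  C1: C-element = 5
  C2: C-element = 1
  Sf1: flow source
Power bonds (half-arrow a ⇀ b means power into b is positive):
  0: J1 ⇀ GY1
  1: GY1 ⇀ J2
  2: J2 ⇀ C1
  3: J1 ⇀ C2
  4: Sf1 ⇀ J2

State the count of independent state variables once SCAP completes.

2  (C1, C2 all integral)

bond 4 →Sf1  (source Sf1 imposes f)
bond 2 →J2  (C1 integral (e out))
bond 1 →GY1  (common-e at J2 fixed by 2)
bond 0 →GY1  (GY GY1: same side as bond 1)
bond 3 →J1  (J1: bond 0 brought flow, rest push out)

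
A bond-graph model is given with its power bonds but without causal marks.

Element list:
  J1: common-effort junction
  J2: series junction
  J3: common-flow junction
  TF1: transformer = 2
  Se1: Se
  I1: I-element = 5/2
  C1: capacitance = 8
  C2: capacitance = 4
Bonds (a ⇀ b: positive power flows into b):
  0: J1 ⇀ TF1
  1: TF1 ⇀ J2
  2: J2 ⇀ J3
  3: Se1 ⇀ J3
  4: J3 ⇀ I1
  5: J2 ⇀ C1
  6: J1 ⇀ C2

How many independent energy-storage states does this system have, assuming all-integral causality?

bond 3 stroke at J3  (Se1: effort source, stroke at far end)
bond 4 stroke at I1  (prefer integral on I1)
bond 2 stroke at J3  (1-jn J3 has f-setter on 4)
bond 1 stroke at J2  (1-jn J2 has f-setter on 2)
bond 5 stroke at J2  (common-f at J2 fixed by 2)
bond 0 stroke at TF1  (through TF1, causality passes straight; one stroke at TF1)
bond 6 stroke at J1  (closing 0-jn rule on J1)

3  (C1, C2, I1 all integral)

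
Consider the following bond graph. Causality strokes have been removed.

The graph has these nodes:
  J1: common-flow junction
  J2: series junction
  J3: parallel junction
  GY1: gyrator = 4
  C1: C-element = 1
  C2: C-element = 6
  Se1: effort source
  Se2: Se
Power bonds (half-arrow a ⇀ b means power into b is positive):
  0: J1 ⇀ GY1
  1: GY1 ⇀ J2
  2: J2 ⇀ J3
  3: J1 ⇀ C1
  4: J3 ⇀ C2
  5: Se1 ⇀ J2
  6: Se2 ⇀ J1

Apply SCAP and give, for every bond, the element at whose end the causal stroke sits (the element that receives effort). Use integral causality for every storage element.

bond 5 →J2  (Se1 fixes effort; stroke away)
bond 6 →J1  (Se2: effort source, stroke at far end)
bond 3 →J1  (prefer integral on C1)
bond 0 →GY1  (only one flow-in slot at J1)
bond 1 →GY1  (through GY1, causality inverts; strokes same side of GY1)
bond 2 →J2  (1-jn J2 has f-setter on 1)
bond 4 →J3  (J3: last free bond brings effort in)

b0 →GY1
b1 →GY1
b2 →J2
b3 →J1
b4 →J3
b5 →J2
b6 →J1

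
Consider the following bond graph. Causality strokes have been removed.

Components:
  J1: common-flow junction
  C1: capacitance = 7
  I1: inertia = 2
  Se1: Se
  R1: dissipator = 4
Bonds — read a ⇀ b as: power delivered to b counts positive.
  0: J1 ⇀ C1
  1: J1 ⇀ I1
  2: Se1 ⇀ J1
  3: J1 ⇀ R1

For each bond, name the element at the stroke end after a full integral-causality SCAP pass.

#0 |J1
#1 |I1
#2 |J1
#3 |J1

bond 2 stroke at J1  (Se1 (Se) sets effort on bond)
bond 0 stroke at J1  (prefer integral on C1)
bond 1 stroke at I1  (prefer integral on I1)
bond 3 stroke at J1  (J1 flow already set via bond 1)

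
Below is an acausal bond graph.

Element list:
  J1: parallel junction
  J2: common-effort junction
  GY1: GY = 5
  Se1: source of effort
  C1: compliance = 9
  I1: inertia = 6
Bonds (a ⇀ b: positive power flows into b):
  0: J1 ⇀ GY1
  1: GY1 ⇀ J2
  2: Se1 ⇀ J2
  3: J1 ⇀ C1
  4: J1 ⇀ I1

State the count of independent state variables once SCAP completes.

#2 |J2  (Se1 fixes effort; stroke away)
#1 |GY1  (J2 effort already set via bond 2)
#0 |GY1  (GY1: gyrator matches bond 1)
#3 |J1  (C1 outputs effort q/C1)
#4 |I1  (J1 effort already set via bond 3)

2  (C1, I1 all integral)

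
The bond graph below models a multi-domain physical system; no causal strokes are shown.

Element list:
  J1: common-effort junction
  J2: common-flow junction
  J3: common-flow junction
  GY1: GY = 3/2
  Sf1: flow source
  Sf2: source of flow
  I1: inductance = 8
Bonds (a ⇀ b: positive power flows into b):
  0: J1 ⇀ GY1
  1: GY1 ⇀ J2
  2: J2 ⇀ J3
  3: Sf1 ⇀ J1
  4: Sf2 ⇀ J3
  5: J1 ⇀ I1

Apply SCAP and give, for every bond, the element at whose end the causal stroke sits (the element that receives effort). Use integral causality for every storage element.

#0 stroke→J1
#1 stroke→J2
#2 stroke→J3
#3 stroke→Sf1
#4 stroke→Sf2
#5 stroke→I1

bond 3 |Sf1  (Sf1: flow source, stroke at near end)
bond 4 |Sf2  (Sf2 (Sf) sets flow on bond)
bond 2 |J3  (J3 flow already set via bond 4)
bond 1 |J2  (J2: bond 2 brought flow, rest push out)
bond 0 |J1  (through GY1, causality inverts; strokes same side of GY1)
bond 5 |I1  (0-jn J1 has e-setter on 0)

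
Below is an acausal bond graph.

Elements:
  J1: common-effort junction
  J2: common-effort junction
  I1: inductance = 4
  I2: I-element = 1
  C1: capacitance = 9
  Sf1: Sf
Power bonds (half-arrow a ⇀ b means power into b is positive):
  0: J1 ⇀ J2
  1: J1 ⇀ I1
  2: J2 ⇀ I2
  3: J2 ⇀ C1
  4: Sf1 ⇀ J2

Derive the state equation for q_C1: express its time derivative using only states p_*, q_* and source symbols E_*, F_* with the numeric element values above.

#4 stroke at Sf1  (Sf1 fixes flow; stroke at Sf1)
#1 stroke at I1  (I1 integral (f out))
#0 stroke at J1  (J1: last free bond brings effort in)
#2 stroke at I2  (I2: I, integral causality)
#3 stroke at J2  (only one effort-in slot at J2)

dq_C1/dt = F_Sf1 - p_I1/4 - p_I2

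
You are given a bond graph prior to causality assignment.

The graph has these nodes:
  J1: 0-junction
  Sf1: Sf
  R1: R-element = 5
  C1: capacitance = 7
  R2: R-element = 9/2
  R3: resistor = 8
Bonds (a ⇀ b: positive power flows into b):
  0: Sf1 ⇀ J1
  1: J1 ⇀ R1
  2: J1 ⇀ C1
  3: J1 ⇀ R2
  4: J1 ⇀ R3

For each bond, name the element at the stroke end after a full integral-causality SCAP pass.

bond 0 →Sf1  (Sf1: flow source, stroke at near end)
bond 2 →J1  (prefer integral on C1)
bond 1 →R1  (common-e at J1 fixed by 2)
bond 3 →R2  (0-jn J1 has e-setter on 2)
bond 4 →R3  (J1 effort already set via bond 2)

bond 0 |Sf1
bond 1 |R1
bond 2 |J1
bond 3 |R2
bond 4 |R3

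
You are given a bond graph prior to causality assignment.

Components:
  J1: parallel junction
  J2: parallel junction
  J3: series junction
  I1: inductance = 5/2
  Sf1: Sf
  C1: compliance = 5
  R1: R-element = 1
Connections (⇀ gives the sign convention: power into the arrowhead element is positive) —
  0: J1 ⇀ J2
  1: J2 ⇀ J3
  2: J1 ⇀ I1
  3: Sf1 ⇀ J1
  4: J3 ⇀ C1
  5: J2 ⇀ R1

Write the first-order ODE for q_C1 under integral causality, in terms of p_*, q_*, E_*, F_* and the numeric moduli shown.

bond 3 stroke at Sf1  (Sf1 fixes flow; stroke at Sf1)
bond 2 stroke at I1  (I1 integral (f out))
bond 0 stroke at J1  (closing 0-jn rule on J1)
bond 4 stroke at J3  (C1 outputs effort q/C1)
bond 1 stroke at J2  (J3: last free bond brings flow in)
bond 5 stroke at R1  (0-jn J2 has e-setter on 1)

dq_C1/dt = F_Sf1 - 2*p_I1/5 - q_C1/5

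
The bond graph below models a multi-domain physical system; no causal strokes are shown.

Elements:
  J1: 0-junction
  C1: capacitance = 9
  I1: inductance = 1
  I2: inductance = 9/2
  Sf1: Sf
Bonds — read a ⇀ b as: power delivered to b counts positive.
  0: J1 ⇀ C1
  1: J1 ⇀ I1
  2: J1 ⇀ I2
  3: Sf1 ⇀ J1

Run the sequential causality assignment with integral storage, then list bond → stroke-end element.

β0 stroke→J1
β1 stroke→I1
β2 stroke→I2
β3 stroke→Sf1

bond 3 →Sf1  (source Sf1 imposes f)
bond 0 →J1  (C1 outputs effort q/C1)
bond 1 →I1  (J1: bond 0 brought effort, rest push out)
bond 2 →I2  (J1: bond 0 brought effort, rest push out)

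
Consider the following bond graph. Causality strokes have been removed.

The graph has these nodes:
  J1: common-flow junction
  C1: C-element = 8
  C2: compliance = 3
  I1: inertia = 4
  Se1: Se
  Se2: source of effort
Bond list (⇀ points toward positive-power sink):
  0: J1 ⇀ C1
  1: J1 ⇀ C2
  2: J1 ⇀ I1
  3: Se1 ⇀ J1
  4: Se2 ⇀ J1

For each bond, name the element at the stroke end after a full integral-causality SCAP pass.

bond 0 stroke→J1
bond 1 stroke→J1
bond 2 stroke→I1
bond 3 stroke→J1
bond 4 stroke→J1

bond 3 stroke at J1  (Se1 (Se) sets effort on bond)
bond 4 stroke at J1  (Se2 (Se) sets effort on bond)
bond 0 stroke at J1  (C1 outputs effort q/C1)
bond 1 stroke at J1  (C2 outputs effort q/C2)
bond 2 stroke at I1  (J1: last free bond brings flow in)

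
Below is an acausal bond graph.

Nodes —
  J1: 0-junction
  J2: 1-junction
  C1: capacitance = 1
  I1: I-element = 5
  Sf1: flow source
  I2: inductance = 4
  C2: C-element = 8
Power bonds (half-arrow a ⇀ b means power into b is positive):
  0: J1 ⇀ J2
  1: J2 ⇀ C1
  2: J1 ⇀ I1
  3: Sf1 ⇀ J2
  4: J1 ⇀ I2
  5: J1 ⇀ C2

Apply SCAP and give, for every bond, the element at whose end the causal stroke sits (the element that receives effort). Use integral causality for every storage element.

bond 3 stroke→Sf1  (Sf1 (Sf) sets flow on bond)
bond 0 stroke→J2  (1-jn J2 has f-setter on 3)
bond 1 stroke→J2  (J2: bond 3 brought flow, rest push out)
bond 2 stroke→I1  (I1: I, integral causality)
bond 4 stroke→I2  (I2 outputs flow p/I2)
bond 5 stroke→J1  (J1 needs exactly one e-in)

b0 →J2
b1 →J2
b2 →I1
b3 →Sf1
b4 →I2
b5 →J1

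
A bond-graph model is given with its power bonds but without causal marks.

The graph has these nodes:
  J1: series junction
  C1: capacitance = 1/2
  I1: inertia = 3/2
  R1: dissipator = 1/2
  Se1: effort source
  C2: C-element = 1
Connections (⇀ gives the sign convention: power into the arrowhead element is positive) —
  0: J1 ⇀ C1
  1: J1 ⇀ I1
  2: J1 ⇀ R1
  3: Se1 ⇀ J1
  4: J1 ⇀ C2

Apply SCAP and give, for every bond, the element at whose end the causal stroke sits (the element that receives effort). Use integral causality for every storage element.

bond 3 stroke at J1  (Se1 fixes effort; stroke away)
bond 0 stroke at J1  (prefer integral on C1)
bond 1 stroke at I1  (I1 integral (f out))
bond 2 stroke at J1  (common-f at J1 fixed by 1)
bond 4 stroke at J1  (common-f at J1 fixed by 1)

β0 |J1
β1 |I1
β2 |J1
β3 |J1
β4 |J1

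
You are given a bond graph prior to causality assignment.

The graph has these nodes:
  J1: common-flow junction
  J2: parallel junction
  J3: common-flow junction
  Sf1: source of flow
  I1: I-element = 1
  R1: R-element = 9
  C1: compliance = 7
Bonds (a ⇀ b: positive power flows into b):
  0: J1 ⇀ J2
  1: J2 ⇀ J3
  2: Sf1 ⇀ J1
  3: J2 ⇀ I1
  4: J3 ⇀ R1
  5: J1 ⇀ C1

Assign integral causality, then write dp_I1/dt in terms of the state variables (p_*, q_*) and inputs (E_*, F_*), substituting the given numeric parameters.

dp_I1/dt = 9*F_Sf1 - 9*p_I1

β2 |Sf1  (Sf1 (Sf) sets flow on bond)
β0 |J1  (J1: bond 2 brought flow, rest push out)
β5 |J1  (1-jn J1 has f-setter on 2)
β3 |I1  (I1 outputs flow p/I1)
β1 |J2  (J2 needs exactly one e-in)
β4 |J3  (J3: bond 1 brought flow, rest push out)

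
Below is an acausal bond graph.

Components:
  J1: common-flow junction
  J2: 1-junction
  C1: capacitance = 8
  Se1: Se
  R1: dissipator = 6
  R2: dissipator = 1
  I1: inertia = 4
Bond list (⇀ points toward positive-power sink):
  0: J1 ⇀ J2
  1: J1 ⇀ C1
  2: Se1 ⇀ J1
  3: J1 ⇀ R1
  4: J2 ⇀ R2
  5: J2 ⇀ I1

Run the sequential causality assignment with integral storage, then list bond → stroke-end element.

β0 stroke at J2
β1 stroke at J1
β2 stroke at J1
β3 stroke at J1
β4 stroke at J2
β5 stroke at I1

b2 →J1  (Se1 fixes effort; stroke away)
b1 →J1  (C1: C, integral causality)
b5 →I1  (prefer integral on I1)
b0 →J2  (common-f at J2 fixed by 5)
b4 →J2  (common-f at J2 fixed by 5)
b3 →J1  (J1 flow already set via bond 0)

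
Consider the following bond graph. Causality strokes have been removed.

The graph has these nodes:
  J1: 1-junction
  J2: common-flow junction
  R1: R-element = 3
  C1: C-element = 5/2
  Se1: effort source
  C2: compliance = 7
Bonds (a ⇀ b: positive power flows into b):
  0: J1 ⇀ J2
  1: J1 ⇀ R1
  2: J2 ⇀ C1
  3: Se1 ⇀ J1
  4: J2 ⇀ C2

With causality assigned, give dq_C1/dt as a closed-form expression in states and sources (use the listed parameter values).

bond 3 |J1  (Se1: effort source, stroke at far end)
bond 2 |J2  (C1 integral (e out))
bond 4 |J2  (C2 outputs effort q/C2)
bond 0 |J1  (J2 needs exactly one f-in)
bond 1 |R1  (only one flow-in slot at J1)

dq_C1/dt = E_Se1/3 - 2*q_C1/15 - q_C2/21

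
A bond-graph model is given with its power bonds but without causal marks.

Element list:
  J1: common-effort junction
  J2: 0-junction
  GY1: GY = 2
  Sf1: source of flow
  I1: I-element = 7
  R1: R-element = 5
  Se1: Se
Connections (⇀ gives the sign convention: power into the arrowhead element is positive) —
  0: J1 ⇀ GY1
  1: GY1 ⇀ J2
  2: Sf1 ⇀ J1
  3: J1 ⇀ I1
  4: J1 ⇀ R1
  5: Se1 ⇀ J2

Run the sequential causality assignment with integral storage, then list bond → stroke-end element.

#0 |GY1
#1 |GY1
#2 |Sf1
#3 |I1
#4 |J1
#5 |J2

β2 stroke at Sf1  (Sf1 fixes flow; stroke at Sf1)
β5 stroke at J2  (Se1 (Se) sets effort on bond)
β1 stroke at GY1  (0-jn J2 has e-setter on 5)
β0 stroke at GY1  (GY1 both-in/both-out from 1)
β3 stroke at I1  (I1 integral (f out))
β4 stroke at J1  (J1: last free bond brings effort in)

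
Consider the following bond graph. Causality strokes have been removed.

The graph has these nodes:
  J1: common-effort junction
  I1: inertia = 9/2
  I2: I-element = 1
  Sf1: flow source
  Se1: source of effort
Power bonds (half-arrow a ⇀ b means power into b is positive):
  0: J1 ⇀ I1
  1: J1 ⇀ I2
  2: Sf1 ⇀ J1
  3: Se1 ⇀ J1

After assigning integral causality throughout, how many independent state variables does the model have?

#2 stroke→Sf1  (Sf1 fixes flow; stroke at Sf1)
#3 stroke→J1  (Se1: effort source, stroke at far end)
#0 stroke→I1  (J1: bond 3 brought effort, rest push out)
#1 stroke→I2  (J1: bond 3 brought effort, rest push out)

2  (I1, I2 all integral)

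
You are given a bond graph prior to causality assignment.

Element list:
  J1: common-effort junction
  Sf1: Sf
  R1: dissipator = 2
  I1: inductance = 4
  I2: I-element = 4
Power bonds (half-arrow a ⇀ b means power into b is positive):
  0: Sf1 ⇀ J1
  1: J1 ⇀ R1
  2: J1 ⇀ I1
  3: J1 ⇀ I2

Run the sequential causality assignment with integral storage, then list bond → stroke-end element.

β0 stroke→Sf1
β1 stroke→J1
β2 stroke→I1
β3 stroke→I2

b0 stroke at Sf1  (Sf1 (Sf) sets flow on bond)
b2 stroke at I1  (I1 integral (f out))
b3 stroke at I2  (I2 integral (f out))
b1 stroke at J1  (J1: last free bond brings effort in)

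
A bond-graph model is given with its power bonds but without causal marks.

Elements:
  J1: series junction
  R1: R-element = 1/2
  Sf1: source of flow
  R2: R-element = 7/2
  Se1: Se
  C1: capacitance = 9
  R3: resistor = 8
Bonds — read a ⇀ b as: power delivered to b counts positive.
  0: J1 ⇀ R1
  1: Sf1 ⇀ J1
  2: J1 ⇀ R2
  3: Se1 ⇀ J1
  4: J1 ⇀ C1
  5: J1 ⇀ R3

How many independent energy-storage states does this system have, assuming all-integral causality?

bond 1 stroke at Sf1  (Sf1: flow source, stroke at near end)
bond 3 stroke at J1  (Se1: effort source, stroke at far end)
bond 0 stroke at J1  (common-f at J1 fixed by 1)
bond 2 stroke at J1  (common-f at J1 fixed by 1)
bond 4 stroke at J1  (common-f at J1 fixed by 1)
bond 5 stroke at J1  (J1 flow already set via bond 1)

1  (C1 all integral)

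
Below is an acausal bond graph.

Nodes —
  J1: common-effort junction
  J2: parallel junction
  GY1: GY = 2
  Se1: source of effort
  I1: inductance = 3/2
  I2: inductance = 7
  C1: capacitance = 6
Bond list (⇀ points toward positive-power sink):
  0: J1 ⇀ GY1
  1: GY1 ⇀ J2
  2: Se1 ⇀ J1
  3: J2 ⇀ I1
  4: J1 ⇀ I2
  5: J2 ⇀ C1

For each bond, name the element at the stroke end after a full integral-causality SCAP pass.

bond 0 →GY1
bond 1 →GY1
bond 2 →J1
bond 3 →I1
bond 4 →I2
bond 5 →J2

β2 |J1  (Se1: effort source, stroke at far end)
β0 |GY1  (0-jn J1 has e-setter on 2)
β4 |I2  (common-e at J1 fixed by 2)
β1 |GY1  (through GY1, causality inverts; strokes same side of GY1)
β3 |I1  (I1 integral (f out))
β5 |J2  (only one effort-in slot at J2)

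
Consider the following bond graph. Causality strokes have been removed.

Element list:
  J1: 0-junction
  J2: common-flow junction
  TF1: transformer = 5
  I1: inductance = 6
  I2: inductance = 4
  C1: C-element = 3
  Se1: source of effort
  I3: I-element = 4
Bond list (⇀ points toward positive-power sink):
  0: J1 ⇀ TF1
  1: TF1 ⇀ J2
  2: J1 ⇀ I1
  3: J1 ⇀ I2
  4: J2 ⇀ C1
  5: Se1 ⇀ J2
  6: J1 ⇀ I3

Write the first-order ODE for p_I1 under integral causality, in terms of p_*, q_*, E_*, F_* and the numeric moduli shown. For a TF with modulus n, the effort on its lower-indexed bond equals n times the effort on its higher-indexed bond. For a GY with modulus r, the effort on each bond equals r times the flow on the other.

b5 →J2  (Se1 fixes effort; stroke away)
b2 →I1  (prefer integral on I1)
b3 →I2  (I2: I, integral causality)
b4 →J2  (C1 integral (e out))
b1 →TF1  (J2: last free bond brings flow in)
b0 →J1  (TF1 one-in-one-out from 1)
b6 →I3  (J1 effort already set via bond 0)

dp_I1/dt = -5*E_Se1 + 5*q_C1/3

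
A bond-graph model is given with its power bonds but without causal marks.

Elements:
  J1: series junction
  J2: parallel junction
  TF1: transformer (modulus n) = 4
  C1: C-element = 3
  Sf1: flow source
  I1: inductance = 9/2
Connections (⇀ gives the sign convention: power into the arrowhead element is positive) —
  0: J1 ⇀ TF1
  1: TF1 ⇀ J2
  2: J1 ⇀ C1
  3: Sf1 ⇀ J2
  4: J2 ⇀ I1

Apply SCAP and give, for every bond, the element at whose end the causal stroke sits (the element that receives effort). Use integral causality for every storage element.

b3 stroke at Sf1  (Sf1 (Sf) sets flow on bond)
b2 stroke at J1  (C1 integral (e out))
b0 stroke at TF1  (J1 needs exactly one f-in)
b1 stroke at J2  (TF1 one-in-one-out from 0)
b4 stroke at I1  (J2: bond 1 brought effort, rest push out)

#0 →TF1
#1 →J2
#2 →J1
#3 →Sf1
#4 →I1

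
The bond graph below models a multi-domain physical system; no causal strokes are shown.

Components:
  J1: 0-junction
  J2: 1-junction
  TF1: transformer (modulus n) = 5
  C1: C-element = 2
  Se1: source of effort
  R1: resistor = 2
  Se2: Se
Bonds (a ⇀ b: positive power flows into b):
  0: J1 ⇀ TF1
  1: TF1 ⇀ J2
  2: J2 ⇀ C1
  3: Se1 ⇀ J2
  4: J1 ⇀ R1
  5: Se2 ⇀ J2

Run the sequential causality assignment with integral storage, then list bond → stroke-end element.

b3 stroke at J2  (Se1 fixes effort; stroke away)
b5 stroke at J2  (Se2 fixes effort; stroke away)
b2 stroke at J2  (C1 outputs effort q/C1)
b1 stroke at TF1  (J2 needs exactly one f-in)
b0 stroke at J1  (TF TF1: opposite of bond 1)
b4 stroke at R1  (0-jn J1 has e-setter on 0)

bond 0 stroke→J1
bond 1 stroke→TF1
bond 2 stroke→J2
bond 3 stroke→J2
bond 4 stroke→R1
bond 5 stroke→J2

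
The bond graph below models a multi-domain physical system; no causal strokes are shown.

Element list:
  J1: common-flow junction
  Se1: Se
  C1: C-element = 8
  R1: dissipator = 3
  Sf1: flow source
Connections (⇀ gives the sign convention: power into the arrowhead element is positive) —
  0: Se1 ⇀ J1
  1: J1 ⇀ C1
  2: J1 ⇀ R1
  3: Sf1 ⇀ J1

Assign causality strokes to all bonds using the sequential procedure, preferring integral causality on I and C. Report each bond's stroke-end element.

#0 stroke at J1
#1 stroke at J1
#2 stroke at J1
#3 stroke at Sf1

β0 |J1  (Se1 fixes effort; stroke away)
β3 |Sf1  (Sf1: flow source, stroke at near end)
β1 |J1  (J1 flow already set via bond 3)
β2 |J1  (1-jn J1 has f-setter on 3)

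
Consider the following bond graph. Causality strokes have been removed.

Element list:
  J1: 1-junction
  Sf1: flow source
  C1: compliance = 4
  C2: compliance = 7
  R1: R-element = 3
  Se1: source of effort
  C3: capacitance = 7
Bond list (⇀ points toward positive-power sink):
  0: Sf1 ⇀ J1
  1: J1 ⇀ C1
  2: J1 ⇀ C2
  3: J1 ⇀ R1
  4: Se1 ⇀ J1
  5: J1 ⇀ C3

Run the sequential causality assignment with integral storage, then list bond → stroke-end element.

b0 |Sf1  (Sf1 (Sf) sets flow on bond)
b4 |J1  (Se1 (Se) sets effort on bond)
b1 |J1  (J1 flow already set via bond 0)
b2 |J1  (1-jn J1 has f-setter on 0)
b3 |J1  (J1 flow already set via bond 0)
b5 |J1  (common-f at J1 fixed by 0)

β0 |Sf1
β1 |J1
β2 |J1
β3 |J1
β4 |J1
β5 |J1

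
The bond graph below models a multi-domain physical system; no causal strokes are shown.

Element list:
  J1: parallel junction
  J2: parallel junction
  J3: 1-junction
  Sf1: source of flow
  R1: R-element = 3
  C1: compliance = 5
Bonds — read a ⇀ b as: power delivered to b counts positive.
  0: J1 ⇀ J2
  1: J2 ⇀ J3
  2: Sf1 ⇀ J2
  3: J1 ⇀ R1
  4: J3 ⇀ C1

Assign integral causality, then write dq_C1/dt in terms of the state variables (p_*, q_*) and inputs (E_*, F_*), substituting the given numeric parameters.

β2 stroke→Sf1  (source Sf1 imposes f)
β4 stroke→J3  (prefer integral on C1)
β1 stroke→J2  (only one flow-in slot at J3)
β0 stroke→J1  (J2 effort already set via bond 1)
β3 stroke→R1  (J1 effort already set via bond 0)

dq_C1/dt = F_Sf1 - q_C1/15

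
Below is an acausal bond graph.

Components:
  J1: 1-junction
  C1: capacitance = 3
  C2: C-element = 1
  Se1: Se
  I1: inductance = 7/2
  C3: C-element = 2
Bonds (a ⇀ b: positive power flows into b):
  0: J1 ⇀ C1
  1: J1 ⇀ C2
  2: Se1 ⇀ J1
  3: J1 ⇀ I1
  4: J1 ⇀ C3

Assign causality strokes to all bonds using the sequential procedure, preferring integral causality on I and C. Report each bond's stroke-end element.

β2 stroke→J1  (Se1 (Se) sets effort on bond)
β0 stroke→J1  (C1 outputs effort q/C1)
β1 stroke→J1  (C2 integral (e out))
β3 stroke→I1  (I1 integral (f out))
β4 stroke→J1  (J1 flow already set via bond 3)

b0 →J1
b1 →J1
b2 →J1
b3 →I1
b4 →J1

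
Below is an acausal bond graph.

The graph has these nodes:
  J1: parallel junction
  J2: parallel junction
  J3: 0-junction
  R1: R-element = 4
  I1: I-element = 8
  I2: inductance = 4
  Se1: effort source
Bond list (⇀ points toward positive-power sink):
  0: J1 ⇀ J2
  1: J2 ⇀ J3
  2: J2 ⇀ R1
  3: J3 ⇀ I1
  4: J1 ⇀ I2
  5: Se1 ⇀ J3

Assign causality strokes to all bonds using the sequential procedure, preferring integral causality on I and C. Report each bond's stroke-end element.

β0 |J1
β1 |J2
β2 |R1
β3 |I1
β4 |I2
β5 |J3

b5 →J3  (source Se1 imposes e)
b1 →J2  (J3 effort already set via bond 5)
b3 →I1  (common-e at J3 fixed by 5)
b0 →J1  (0-jn J2 has e-setter on 1)
b2 →R1  (common-e at J2 fixed by 1)
b4 →I2  (common-e at J1 fixed by 0)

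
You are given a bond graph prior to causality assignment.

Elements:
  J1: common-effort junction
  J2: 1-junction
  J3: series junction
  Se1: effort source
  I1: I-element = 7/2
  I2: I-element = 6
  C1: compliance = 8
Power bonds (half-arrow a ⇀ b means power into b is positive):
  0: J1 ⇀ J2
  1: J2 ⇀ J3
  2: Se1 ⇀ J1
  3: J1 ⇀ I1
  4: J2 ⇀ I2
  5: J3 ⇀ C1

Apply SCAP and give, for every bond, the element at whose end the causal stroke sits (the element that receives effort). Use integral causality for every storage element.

#2 stroke at J1  (source Se1 imposes e)
#0 stroke at J2  (J1: bond 2 brought effort, rest push out)
#3 stroke at I1  (0-jn J1 has e-setter on 2)
#4 stroke at I2  (prefer integral on I2)
#1 stroke at J2  (J2 flow already set via bond 4)
#5 stroke at J3  (J3: bond 1 brought flow, rest push out)

β0 |J2
β1 |J2
β2 |J1
β3 |I1
β4 |I2
β5 |J3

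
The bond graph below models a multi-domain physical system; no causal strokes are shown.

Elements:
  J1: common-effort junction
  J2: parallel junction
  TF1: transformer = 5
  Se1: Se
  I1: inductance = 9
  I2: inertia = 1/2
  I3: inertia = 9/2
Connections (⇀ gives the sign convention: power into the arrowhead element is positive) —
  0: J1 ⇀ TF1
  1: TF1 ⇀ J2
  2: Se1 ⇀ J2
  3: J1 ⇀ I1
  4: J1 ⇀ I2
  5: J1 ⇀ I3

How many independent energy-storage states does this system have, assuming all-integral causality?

b2 →J2  (Se1 (Se) sets effort on bond)
b1 →TF1  (0-jn J2 has e-setter on 2)
b0 →J1  (TF1 one-in-one-out from 1)
b3 →I1  (J1 effort already set via bond 0)
b4 →I2  (J1: bond 0 brought effort, rest push out)
b5 →I3  (J1: bond 0 brought effort, rest push out)

3  (I1, I2, I3 all integral)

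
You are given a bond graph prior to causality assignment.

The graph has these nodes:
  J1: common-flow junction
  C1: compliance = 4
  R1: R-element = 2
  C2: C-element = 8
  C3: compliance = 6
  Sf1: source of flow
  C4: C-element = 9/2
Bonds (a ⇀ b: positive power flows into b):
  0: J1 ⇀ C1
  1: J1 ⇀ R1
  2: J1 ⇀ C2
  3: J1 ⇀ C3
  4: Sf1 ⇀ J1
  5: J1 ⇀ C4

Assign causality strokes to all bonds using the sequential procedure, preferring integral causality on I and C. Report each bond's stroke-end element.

β4 |Sf1  (source Sf1 imposes f)
β0 |J1  (J1: bond 4 brought flow, rest push out)
β1 |J1  (1-jn J1 has f-setter on 4)
β2 |J1  (J1: bond 4 brought flow, rest push out)
β3 |J1  (J1 flow already set via bond 4)
β5 |J1  (J1 flow already set via bond 4)

#0 |J1
#1 |J1
#2 |J1
#3 |J1
#4 |Sf1
#5 |J1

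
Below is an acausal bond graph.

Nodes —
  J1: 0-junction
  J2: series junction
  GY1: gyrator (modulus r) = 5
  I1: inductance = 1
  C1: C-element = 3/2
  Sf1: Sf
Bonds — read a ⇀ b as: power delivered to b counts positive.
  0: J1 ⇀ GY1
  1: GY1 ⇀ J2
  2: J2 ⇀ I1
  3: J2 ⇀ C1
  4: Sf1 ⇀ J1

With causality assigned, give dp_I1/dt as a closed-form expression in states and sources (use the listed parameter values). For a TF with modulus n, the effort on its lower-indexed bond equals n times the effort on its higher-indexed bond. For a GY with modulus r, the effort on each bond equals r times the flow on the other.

dp_I1/dt = 5*F_Sf1 - 2*q_C1/3

b4 →Sf1  (Sf1 fixes flow; stroke at Sf1)
b0 →J1  (closing 0-jn rule on J1)
b1 →J2  (through GY1, causality inverts; strokes same side of GY1)
b2 →I1  (I1 integral (f out))
b3 →J2  (J2: bond 2 brought flow, rest push out)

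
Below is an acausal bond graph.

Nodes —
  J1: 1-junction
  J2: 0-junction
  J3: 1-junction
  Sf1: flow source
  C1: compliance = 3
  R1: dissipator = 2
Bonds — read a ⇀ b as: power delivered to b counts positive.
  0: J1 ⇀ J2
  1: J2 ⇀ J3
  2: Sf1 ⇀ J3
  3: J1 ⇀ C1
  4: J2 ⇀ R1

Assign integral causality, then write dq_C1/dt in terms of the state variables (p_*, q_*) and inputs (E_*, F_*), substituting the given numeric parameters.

bond 2 stroke at Sf1  (Sf1 (Sf) sets flow on bond)
bond 1 stroke at J3  (J3: bond 2 brought flow, rest push out)
bond 3 stroke at J1  (prefer integral on C1)
bond 0 stroke at J2  (J1: last free bond brings flow in)
bond 4 stroke at R1  (common-e at J2 fixed by 0)

dq_C1/dt = F_Sf1 - q_C1/6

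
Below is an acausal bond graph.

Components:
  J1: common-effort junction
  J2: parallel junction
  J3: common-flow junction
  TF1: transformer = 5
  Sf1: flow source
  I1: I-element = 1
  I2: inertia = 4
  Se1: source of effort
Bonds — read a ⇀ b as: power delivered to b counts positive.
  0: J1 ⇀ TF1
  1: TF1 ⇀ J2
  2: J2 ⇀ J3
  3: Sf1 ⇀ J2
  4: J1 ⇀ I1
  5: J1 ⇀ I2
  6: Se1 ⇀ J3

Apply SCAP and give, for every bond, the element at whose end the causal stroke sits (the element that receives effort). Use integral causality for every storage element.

β3 |Sf1  (Sf1: flow source, stroke at near end)
β6 |J3  (source Se1 imposes e)
β2 |J2  (J3: last free bond brings flow in)
β1 |TF1  (J2: bond 2 brought effort, rest push out)
β0 |J1  (TF TF1: opposite of bond 1)
β4 |I1  (common-e at J1 fixed by 0)
β5 |I2  (0-jn J1 has e-setter on 0)

b0 |J1
b1 |TF1
b2 |J2
b3 |Sf1
b4 |I1
b5 |I2
b6 |J3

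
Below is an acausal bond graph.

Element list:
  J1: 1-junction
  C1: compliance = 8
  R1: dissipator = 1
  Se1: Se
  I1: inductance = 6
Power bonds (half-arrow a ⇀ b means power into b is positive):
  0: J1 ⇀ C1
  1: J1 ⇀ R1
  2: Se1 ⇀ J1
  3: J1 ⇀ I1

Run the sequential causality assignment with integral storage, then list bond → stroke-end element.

β2 |J1  (Se1 fixes effort; stroke away)
β0 |J1  (C1: C, integral causality)
β3 |I1  (I1 integral (f out))
β1 |J1  (1-jn J1 has f-setter on 3)

b0 →J1
b1 →J1
b2 →J1
b3 →I1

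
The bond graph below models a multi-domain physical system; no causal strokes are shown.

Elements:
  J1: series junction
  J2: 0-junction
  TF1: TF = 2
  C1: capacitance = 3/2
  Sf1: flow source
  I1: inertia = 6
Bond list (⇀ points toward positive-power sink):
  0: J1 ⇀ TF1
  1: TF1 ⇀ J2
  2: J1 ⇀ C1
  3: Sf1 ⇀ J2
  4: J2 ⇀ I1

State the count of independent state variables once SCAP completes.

b3 stroke at Sf1  (Sf1: flow source, stroke at near end)
b2 stroke at J1  (C1 outputs effort q/C1)
b0 stroke at TF1  (only one flow-in slot at J1)
b1 stroke at J2  (TF TF1: opposite of bond 0)
b4 stroke at I1  (common-e at J2 fixed by 1)

2  (C1, I1 all integral)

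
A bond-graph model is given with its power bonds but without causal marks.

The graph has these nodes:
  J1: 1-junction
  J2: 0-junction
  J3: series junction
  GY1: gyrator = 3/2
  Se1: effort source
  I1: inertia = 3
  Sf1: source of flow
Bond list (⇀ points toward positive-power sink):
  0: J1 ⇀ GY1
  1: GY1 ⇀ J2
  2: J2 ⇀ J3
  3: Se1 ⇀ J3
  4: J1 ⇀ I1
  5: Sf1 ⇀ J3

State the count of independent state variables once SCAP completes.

1  (I1 all integral)

bond 3 →J3  (source Se1 imposes e)
bond 5 →Sf1  (Sf1: flow source, stroke at near end)
bond 2 →J3  (1-jn J3 has f-setter on 5)
bond 1 →J2  (J2: last free bond brings effort in)
bond 0 →J1  (through GY1, causality inverts; strokes same side of GY1)
bond 4 →I1  (only one flow-in slot at J1)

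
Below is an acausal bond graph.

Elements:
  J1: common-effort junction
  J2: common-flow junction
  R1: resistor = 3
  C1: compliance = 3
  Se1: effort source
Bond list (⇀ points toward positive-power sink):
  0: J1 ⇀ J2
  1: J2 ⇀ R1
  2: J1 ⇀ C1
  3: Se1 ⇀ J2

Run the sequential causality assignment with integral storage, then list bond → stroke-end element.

bond 0 stroke at J2
bond 1 stroke at R1
bond 2 stroke at J1
bond 3 stroke at J2

b3 |J2  (Se1 (Se) sets effort on bond)
b2 |J1  (C1 outputs effort q/C1)
b0 |J2  (common-e at J1 fixed by 2)
b1 |R1  (J2 needs exactly one f-in)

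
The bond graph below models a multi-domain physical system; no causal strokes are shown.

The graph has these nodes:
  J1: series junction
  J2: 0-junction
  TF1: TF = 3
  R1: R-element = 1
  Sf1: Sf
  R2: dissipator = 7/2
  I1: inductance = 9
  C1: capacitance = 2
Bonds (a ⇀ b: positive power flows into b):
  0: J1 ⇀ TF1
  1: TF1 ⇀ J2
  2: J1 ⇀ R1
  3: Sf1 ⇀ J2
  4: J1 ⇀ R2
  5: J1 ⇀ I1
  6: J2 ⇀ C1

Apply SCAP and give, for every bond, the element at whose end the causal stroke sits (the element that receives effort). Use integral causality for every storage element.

bond 0 →J1
bond 1 →TF1
bond 2 →J1
bond 3 →Sf1
bond 4 →J1
bond 5 →I1
bond 6 →J2

bond 3 stroke at Sf1  (Sf1 (Sf) sets flow on bond)
bond 5 stroke at I1  (I1 outputs flow p/I1)
bond 0 stroke at J1  (1-jn J1 has f-setter on 5)
bond 2 stroke at J1  (common-f at J1 fixed by 5)
bond 4 stroke at J1  (J1 flow already set via bond 5)
bond 1 stroke at TF1  (TF TF1: opposite of bond 0)
bond 6 stroke at J2  (J2: last free bond brings effort in)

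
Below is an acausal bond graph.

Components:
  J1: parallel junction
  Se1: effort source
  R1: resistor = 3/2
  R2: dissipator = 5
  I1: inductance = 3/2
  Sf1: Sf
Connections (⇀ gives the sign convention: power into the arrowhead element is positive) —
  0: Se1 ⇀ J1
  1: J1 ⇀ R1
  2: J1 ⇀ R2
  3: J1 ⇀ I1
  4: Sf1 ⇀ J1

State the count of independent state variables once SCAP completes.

bond 0 →J1  (source Se1 imposes e)
bond 4 →Sf1  (Sf1 fixes flow; stroke at Sf1)
bond 1 →R1  (0-jn J1 has e-setter on 0)
bond 2 →R2  (common-e at J1 fixed by 0)
bond 3 →I1  (common-e at J1 fixed by 0)

1  (I1 all integral)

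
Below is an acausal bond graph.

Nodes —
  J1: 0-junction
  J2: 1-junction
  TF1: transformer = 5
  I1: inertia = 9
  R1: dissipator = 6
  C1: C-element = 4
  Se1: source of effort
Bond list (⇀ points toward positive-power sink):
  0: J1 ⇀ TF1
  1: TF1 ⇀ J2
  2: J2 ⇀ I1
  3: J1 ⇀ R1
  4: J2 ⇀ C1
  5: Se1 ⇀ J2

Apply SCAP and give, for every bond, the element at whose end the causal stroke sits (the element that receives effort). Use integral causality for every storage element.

#5 →J2  (Se1: effort source, stroke at far end)
#2 →I1  (I1 outputs flow p/I1)
#1 →J2  (common-f at J2 fixed by 2)
#4 →J2  (common-f at J2 fixed by 2)
#0 →TF1  (TF1: transformer flips bond 1)
#3 →J1  (closing 0-jn rule on J1)

b0 |TF1
b1 |J2
b2 |I1
b3 |J1
b4 |J2
b5 |J2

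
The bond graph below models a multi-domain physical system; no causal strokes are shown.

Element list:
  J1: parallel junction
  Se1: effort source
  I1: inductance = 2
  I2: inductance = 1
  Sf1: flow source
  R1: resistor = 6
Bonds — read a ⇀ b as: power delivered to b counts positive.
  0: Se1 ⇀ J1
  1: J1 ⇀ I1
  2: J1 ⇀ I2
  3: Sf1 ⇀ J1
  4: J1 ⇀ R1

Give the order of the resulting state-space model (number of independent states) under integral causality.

bond 0 stroke at J1  (source Se1 imposes e)
bond 3 stroke at Sf1  (Sf1 (Sf) sets flow on bond)
bond 1 stroke at I1  (J1 effort already set via bond 0)
bond 2 stroke at I2  (0-jn J1 has e-setter on 0)
bond 4 stroke at R1  (J1 effort already set via bond 0)

2  (I1, I2 all integral)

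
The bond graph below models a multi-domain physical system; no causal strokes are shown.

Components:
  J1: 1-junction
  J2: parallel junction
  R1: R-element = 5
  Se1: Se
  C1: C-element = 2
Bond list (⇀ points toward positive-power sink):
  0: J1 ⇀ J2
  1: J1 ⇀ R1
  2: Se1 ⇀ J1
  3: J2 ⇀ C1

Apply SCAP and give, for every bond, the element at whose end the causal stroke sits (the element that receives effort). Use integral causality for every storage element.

β2 stroke at J1  (source Se1 imposes e)
β3 stroke at J2  (C1 integral (e out))
β0 stroke at J1  (0-jn J2 has e-setter on 3)
β1 stroke at R1  (only one flow-in slot at J1)

β0 stroke→J1
β1 stroke→R1
β2 stroke→J1
β3 stroke→J2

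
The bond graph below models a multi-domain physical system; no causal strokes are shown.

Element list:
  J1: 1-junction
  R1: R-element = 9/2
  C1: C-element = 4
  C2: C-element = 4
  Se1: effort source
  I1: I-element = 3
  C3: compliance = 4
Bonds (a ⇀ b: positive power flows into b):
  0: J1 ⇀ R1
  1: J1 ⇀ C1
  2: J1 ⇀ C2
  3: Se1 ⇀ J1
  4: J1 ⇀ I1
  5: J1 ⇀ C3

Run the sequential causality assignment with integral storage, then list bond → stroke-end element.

b3 stroke at J1  (Se1 (Se) sets effort on bond)
b1 stroke at J1  (C1: C, integral causality)
b2 stroke at J1  (C2 outputs effort q/C2)
b4 stroke at I1  (prefer integral on I1)
b0 stroke at J1  (J1 flow already set via bond 4)
b5 stroke at J1  (J1 flow already set via bond 4)

bond 0 |J1
bond 1 |J1
bond 2 |J1
bond 3 |J1
bond 4 |I1
bond 5 |J1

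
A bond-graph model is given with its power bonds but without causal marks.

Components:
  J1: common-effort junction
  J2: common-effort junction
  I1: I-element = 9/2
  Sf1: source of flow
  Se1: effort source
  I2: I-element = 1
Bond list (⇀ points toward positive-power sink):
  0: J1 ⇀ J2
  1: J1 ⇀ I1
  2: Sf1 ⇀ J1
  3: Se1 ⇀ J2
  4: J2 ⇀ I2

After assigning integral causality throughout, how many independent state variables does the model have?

#2 stroke at Sf1  (source Sf1 imposes f)
#3 stroke at J2  (source Se1 imposes e)
#0 stroke at J1  (J2: bond 3 brought effort, rest push out)
#4 stroke at I2  (J2: bond 3 brought effort, rest push out)
#1 stroke at I1  (J1 effort already set via bond 0)

2  (I1, I2 all integral)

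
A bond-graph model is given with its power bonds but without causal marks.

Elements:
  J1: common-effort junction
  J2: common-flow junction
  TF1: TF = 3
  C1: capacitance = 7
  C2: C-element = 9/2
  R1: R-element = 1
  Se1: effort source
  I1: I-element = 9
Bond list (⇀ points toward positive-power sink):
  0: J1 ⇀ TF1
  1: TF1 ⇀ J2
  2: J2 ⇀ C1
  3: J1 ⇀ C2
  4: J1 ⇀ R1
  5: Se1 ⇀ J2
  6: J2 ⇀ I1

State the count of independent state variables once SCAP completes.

3  (C1, C2, I1 all integral)

b5 →J2  (Se1 fixes effort; stroke away)
b2 →J2  (C1 outputs effort q/C1)
b3 →J1  (C2 integral (e out))
b0 →TF1  (J1 effort already set via bond 3)
b4 →R1  (common-e at J1 fixed by 3)
b1 →J2  (TF1: transformer flips bond 0)
b6 →I1  (closing 1-jn rule on J2)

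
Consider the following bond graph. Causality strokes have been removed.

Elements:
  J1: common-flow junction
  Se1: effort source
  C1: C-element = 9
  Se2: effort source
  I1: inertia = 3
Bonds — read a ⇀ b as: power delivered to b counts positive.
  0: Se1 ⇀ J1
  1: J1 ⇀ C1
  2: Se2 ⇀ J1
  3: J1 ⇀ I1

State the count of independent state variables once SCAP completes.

bond 0 →J1  (Se1: effort source, stroke at far end)
bond 2 →J1  (Se2 fixes effort; stroke away)
bond 1 →J1  (C1 integral (e out))
bond 3 →I1  (closing 1-jn rule on J1)

2  (C1, I1 all integral)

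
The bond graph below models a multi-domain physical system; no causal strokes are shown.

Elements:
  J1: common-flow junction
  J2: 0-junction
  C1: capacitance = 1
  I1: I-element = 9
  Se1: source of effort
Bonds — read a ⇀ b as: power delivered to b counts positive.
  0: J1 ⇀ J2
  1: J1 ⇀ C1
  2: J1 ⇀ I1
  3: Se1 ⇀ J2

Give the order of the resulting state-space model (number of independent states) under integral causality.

2  (C1, I1 all integral)

#3 |J2  (source Se1 imposes e)
#0 |J1  (common-e at J2 fixed by 3)
#1 |J1  (C1 outputs effort q/C1)
#2 |I1  (J1 needs exactly one f-in)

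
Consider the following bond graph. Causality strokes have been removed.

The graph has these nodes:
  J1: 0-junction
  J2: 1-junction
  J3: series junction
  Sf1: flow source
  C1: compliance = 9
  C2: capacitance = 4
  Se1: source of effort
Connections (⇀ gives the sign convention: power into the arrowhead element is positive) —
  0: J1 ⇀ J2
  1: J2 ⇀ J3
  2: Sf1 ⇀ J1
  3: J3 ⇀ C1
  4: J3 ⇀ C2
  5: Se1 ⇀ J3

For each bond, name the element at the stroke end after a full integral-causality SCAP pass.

b2 stroke at Sf1  (Sf1 fixes flow; stroke at Sf1)
b5 stroke at J3  (Se1 (Se) sets effort on bond)
b0 stroke at J1  (J1: last free bond brings effort in)
b1 stroke at J2  (1-jn J2 has f-setter on 0)
b3 stroke at J3  (J3 flow already set via bond 1)
b4 stroke at J3  (common-f at J3 fixed by 1)

bond 0 stroke at J1
bond 1 stroke at J2
bond 2 stroke at Sf1
bond 3 stroke at J3
bond 4 stroke at J3
bond 5 stroke at J3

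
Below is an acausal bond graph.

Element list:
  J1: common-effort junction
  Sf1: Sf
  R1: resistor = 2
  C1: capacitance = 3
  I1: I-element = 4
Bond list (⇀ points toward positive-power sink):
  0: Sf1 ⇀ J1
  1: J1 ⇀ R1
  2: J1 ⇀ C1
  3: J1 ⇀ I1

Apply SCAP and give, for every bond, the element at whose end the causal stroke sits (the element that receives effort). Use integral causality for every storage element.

bond 0 stroke at Sf1
bond 1 stroke at R1
bond 2 stroke at J1
bond 3 stroke at I1

#0 stroke→Sf1  (Sf1 (Sf) sets flow on bond)
#2 stroke→J1  (C1 outputs effort q/C1)
#1 stroke→R1  (0-jn J1 has e-setter on 2)
#3 stroke→I1  (common-e at J1 fixed by 2)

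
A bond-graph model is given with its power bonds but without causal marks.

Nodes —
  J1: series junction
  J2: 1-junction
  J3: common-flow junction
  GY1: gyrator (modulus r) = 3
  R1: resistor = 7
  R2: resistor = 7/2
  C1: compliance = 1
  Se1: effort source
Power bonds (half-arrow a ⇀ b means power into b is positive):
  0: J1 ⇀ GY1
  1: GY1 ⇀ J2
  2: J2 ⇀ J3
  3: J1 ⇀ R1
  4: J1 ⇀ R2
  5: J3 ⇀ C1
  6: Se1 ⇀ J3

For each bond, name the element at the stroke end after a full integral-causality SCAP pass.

#6 stroke at J3  (Se1 (Se) sets effort on bond)
#5 stroke at J3  (C1 integral (e out))
#2 stroke at J2  (closing 1-jn rule on J3)
#1 stroke at GY1  (J2: last free bond brings flow in)
#0 stroke at GY1  (GY1 both-in/both-out from 1)
#3 stroke at J1  (common-f at J1 fixed by 0)
#4 stroke at J1  (J1: bond 0 brought flow, rest push out)

bond 0 →GY1
bond 1 →GY1
bond 2 →J2
bond 3 →J1
bond 4 →J1
bond 5 →J3
bond 6 →J3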